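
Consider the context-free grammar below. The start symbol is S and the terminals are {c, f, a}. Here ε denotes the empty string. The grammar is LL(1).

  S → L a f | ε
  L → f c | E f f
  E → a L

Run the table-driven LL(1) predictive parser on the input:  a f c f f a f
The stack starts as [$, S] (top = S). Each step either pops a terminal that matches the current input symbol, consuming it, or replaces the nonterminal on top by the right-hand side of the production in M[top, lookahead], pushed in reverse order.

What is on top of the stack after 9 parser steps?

a

step 1: stack=$ S  input=a f c f f a f $  — expand S → L a f
step 2: stack=$ f a L  input=a f c f f a f $  — expand L → E f f
step 3: stack=$ f a f f E  input=a f c f f a f $  — expand E → a L
step 4: stack=$ f a f f L a  input=a f c f f a f $  — match a
step 5: stack=$ f a f f L  input=f c f f a f $  — expand L → f c
step 6: stack=$ f a f f c f  input=f c f f a f $  — match f
step 7: stack=$ f a f f c  input=c f f a f $  — match c
step 8: stack=$ f a f f  input=f f a f $  — match f
step 9: stack=$ f a f  input=f a f $  — match f
Stack after step 9: $ f a (top = a).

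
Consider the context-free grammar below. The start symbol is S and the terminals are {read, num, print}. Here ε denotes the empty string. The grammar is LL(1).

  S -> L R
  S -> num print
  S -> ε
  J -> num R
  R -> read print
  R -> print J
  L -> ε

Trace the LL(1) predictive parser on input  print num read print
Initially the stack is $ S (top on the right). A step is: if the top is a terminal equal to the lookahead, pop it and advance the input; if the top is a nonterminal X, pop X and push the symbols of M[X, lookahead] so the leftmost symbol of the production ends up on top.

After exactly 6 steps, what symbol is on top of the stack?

     Stack      Input                   Action
  1  $ S        print num read print $  expand S -> L R
  2  $ R L      print num read print $  expand L -> ε
  3  $ R        print num read print $  expand R -> print J
  4  $ J print  print num read print $  match print
  5  $ J        num read print $        expand J -> num R
  6  $ R num    num read print $        match num
Stack after step 6: $ R (top = R).

R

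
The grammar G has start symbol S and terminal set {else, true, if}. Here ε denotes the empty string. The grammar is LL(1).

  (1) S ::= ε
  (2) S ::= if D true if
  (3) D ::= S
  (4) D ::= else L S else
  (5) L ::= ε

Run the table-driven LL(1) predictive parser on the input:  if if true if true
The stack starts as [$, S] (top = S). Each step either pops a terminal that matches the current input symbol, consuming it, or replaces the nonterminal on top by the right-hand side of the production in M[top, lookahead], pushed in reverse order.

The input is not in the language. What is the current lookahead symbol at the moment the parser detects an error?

$

step 1: stack=$ S  input=if if true if true $  — expand S ::= if D true if
step 2: stack=$ if true D if  input=if if true if true $  — match if
step 3: stack=$ if true D  input=if true if true $  — expand D ::= S
step 4: stack=$ if true S  input=if true if true $  — expand S ::= if D true if
step 5: stack=$ if true if true D if  input=if true if true $  — match if
step 6: stack=$ if true if true D  input=true if true $  — expand D ::= S
step 7: stack=$ if true if true S  input=true if true $  — expand S ::= ε
step 8: stack=$ if true if true  input=true if true $  — match true
step 9: stack=$ if true if  input=if true $  — match if
step 10: stack=$ if true  input=true $  — match true
step 11: stack=$ if  input=$  — error: top is terminal if but lookahead is $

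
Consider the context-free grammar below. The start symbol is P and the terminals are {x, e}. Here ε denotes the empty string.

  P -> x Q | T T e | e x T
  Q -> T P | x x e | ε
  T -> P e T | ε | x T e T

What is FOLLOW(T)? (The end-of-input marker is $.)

FIRST(P): from P->x Q we get {x}; from P->T T e we get {e, x}; from P->e x T we get {e}. So FIRST(P) = {e, x}.
FIRST(T): from T->P e T we get {e, x}; from T->ε we get {ε}; from T->x T e T we get {x}. So FIRST(T) = {ε, e, x}.
FIRST(Q): from Q->T P we get {e, x}; from Q->x x e we get {x}; from Q->ε we get {ε}. So FIRST(Q) = {ε, e, x}.
FOLLOW(P) includes $ since P is the start symbol.
FOLLOW(P): in Q->T P, the suffix after P is empty, so FOLLOW(P) ⊇ FOLLOW(Q) = {$, e}; in T->P e T, P is followed by e T with FIRST {e}. Thus FOLLOW(P) = {$, e}.
FOLLOW(Q): in P->x Q, the suffix after Q is empty, so FOLLOW(Q) ⊇ FOLLOW(P) = {$, e}. Thus FOLLOW(Q) = {$, e}.
FOLLOW(T): in P->T T e (occurrence 1), T is followed by T e with FIRST {e, x}; in P->T T e (occurrence 2), T is followed by e with FIRST {e}; in P->e x T, the suffix after T is empty, so FOLLOW(T) ⊇ FOLLOW(P) = {$, e}; in Q->T P, T is followed by P with FIRST {e, x}; in T->P e T, the suffix after T is empty (adds nothing new); in T->x T e T (occurrence 1), T is followed by e T with FIRST {e}; in T->x T e T (occurrence 2), the suffix after T is empty (adds nothing new). Thus FOLLOW(T) = {$, e, x}.

{$, e, x}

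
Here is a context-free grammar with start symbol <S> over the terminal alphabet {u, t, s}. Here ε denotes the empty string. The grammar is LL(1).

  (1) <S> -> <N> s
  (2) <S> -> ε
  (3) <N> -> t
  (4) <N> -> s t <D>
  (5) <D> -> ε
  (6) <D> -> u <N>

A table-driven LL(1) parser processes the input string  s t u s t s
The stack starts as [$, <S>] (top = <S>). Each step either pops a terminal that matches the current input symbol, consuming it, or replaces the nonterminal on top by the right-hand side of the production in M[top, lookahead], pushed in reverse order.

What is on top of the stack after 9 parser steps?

<D>

     Stack        Input          Action
  1  $ <S>        s t u s t s $  expand <S> -> <N> s
  2  $ s <N>      s t u s t s $  expand <N> -> s t <D>
  3  $ s <D> t s  s t u s t s $  match s
  4  $ s <D> t    t u s t s $    match t
  5  $ s <D>      u s t s $      expand <D> -> u <N>
  6  $ s <N> u    u s t s $      match u
  7  $ s <N>      s t s $        expand <N> -> s t <D>
  8  $ s <D> t s  s t s $        match s
  9  $ s <D> t    t s $          match t
Stack after step 9: $ s <D> (top = <D>).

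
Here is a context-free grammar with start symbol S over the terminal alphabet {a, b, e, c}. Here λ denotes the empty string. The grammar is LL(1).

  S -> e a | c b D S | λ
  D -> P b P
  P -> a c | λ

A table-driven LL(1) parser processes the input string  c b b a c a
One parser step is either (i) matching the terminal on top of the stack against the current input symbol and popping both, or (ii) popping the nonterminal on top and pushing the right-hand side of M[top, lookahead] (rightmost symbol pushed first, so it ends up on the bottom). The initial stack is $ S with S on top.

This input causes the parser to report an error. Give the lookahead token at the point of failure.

a

      Stack      Input          Action
   1  $ S        c b b a c a $  expand S -> c b D S
   2  $ S D b c  c b b a c a $  match c
   3  $ S D b    b b a c a $    match b
   4  $ S D      b a c a $      expand D -> P b P
   5  $ S P b P  b a c a $      expand P -> λ
   6  $ S P b    b a c a $      match b
   7  $ S P      a c a $        expand P -> a c
   8  $ S c a    a c a $        match a
   9  $ S c      c a $          match c
  10  $ S        a $            error: M[S, a] is empty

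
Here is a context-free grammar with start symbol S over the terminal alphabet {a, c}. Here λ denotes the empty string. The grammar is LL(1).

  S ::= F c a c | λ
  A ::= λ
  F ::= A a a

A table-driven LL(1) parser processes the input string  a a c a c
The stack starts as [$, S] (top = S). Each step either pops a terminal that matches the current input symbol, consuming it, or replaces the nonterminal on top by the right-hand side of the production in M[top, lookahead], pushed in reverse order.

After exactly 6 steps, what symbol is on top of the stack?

     Stack          Input        Action
  1  $ S            a a c a c $  expand S ::= F c a c
  2  $ c a c F      a a c a c $  expand F ::= A a a
  3  $ c a c a a A  a a c a c $  expand A ::= λ
  4  $ c a c a a    a a c a c $  match a
  5  $ c a c a      a c a c $    match a
  6  $ c a c        c a c $      match c
Stack after step 6: $ c a (top = a).

a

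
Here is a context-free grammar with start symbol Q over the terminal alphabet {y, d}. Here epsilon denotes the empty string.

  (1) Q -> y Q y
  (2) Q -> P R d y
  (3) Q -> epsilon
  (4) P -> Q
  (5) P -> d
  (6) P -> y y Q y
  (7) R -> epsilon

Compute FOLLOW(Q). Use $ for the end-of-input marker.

FIRST(R) = {epsilon}
FIRST(Q) = {epsilon, d, y}  (via P R d y)
FIRST(P) = {epsilon, d, y}  (via Q)
FOLLOW(Q) includes $ since Q is the start symbol.
FOLLOW(P): in Q->P R d y, P is followed by R d y with FIRST {d}. Thus FOLLOW(P) = {d}.
FOLLOW(Q): in Q->y Q y, Q is followed by y with FIRST {y}; in P->Q, the suffix after Q is empty, so FOLLOW(Q) ⊇ FOLLOW(P) = {d}; in P->y y Q y, Q is followed by y with FIRST {y}. Thus FOLLOW(Q) = {$, d, y}.
FOLLOW(R): in Q->P R d y, R is followed by d y with FIRST {d}. Thus FOLLOW(R) = {d}.

{$, d, y}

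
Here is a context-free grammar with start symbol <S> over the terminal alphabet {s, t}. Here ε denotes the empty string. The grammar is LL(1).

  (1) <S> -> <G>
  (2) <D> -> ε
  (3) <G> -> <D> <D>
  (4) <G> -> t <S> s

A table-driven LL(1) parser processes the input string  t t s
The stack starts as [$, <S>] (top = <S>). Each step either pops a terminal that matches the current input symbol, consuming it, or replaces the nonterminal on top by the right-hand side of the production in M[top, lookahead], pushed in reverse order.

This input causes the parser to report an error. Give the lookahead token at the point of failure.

      Stack          Input    Action
   1  $ <S>          t t s $  expand <S> -> <G>
   2  $ <G>          t t s $  expand <G> -> t <S> s
   3  $ s <S> t      t t s $  match t
   4  $ s <S>        t s $    expand <S> -> <G>
   5  $ s <G>        t s $    expand <G> -> t <S> s
   6  $ s s <S> t    t s $    match t
   7  $ s s <S>      s $      expand <S> -> <G>
   8  $ s s <G>      s $      expand <G> -> <D> <D>
   9  $ s s <D> <D>  s $      expand <D> -> ε
  10  $ s s <D>      s $      expand <D> -> ε
  11  $ s s          s $      match s
  12  $ s            $        error: top is terminal s but lookahead is $

$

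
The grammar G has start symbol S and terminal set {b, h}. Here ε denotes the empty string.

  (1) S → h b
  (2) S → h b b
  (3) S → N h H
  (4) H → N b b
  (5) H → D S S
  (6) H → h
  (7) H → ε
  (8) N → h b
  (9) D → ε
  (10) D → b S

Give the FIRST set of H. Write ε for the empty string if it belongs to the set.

FIRST(N): from N→h b we get {h}. So FIRST(N) = {h}.
FIRST(D): from D→ε we get {ε}; from D→b S we get {b}. So FIRST(D) = {ε, b}.
FIRST(S): from S→h b we get {h}; from S→h b b we get {h}; from S→N h H we get {h}. So FIRST(S) = {h}.
FIRST(H): from H→N b b we get {h}; from H→D S S we get {b, h}; from H→h we get {h}; from H→ε we get {ε}. So FIRST(H) = {ε, b, h}.

{ε, b, h}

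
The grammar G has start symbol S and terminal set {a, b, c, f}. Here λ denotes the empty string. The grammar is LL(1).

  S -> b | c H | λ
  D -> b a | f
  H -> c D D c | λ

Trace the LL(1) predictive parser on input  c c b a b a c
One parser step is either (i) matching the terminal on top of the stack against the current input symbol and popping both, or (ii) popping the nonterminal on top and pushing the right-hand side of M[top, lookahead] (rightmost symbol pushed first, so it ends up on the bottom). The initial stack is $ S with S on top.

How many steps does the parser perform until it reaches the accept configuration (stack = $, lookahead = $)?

      Stack      Input            Action
   1  $ S        c c b a b a c $  expand S -> c H
   2  $ H c      c c b a b a c $  match c
   3  $ H        c b a b a c $    expand H -> c D D c
   4  $ c D D c  c b a b a c $    match c
   5  $ c D D    b a b a c $      expand D -> b a
   6  $ c D a b  b a b a c $      match b
   7  $ c D a    a b a c $        match a
   8  $ c D      b a c $          expand D -> b a
   9  $ c a b    b a c $          match b
  10  $ c a      a c $            match a
  11  $ c        c $              match c
Accept reached after 11 steps.

11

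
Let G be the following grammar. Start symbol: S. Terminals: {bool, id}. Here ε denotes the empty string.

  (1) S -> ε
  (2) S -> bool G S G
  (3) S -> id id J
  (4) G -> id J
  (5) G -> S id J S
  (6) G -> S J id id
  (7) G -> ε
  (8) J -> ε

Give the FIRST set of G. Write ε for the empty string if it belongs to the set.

{ε, bool, id}

FIRST(S): from S->ε we get {ε}; from S->bool G S G we get {bool}; from S->id id J we get {id}. So FIRST(S) = {ε, bool, id}.
FIRST(J): from J->ε we get {ε}. So FIRST(J) = {ε}.
FIRST(G): from G->id J we get {id}; from G->S id J S we get {bool, id}; from G->S J id id we get {bool, id}; from G->ε we get {ε}. So FIRST(G) = {ε, bool, id}.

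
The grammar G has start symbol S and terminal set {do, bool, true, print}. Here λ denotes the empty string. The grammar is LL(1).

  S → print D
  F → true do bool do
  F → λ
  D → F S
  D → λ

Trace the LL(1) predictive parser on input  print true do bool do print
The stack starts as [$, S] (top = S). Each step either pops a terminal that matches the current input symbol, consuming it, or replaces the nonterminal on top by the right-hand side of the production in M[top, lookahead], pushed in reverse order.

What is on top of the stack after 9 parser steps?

print

step 1: stack=$ S  input=print true do bool do print $  — expand S → print D
step 2: stack=$ D print  input=print true do bool do print $  — match print
step 3: stack=$ D  input=true do bool do print $  — expand D → F S
step 4: stack=$ S F  input=true do bool do print $  — expand F → true do bool do
step 5: stack=$ S do bool do true  input=true do bool do print $  — match true
step 6: stack=$ S do bool do  input=do bool do print $  — match do
step 7: stack=$ S do bool  input=bool do print $  — match bool
step 8: stack=$ S do  input=do print $  — match do
step 9: stack=$ S  input=print $  — expand S → print D
Stack after step 9: $ D print (top = print).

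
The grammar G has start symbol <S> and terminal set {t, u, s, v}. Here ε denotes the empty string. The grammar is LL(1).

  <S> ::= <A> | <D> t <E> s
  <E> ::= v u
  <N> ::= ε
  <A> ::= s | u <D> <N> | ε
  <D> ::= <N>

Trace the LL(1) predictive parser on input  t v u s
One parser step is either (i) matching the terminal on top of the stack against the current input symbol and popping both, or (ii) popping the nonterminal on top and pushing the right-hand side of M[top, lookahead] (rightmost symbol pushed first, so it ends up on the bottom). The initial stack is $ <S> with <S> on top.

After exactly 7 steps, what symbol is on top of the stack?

s

step 1: stack=$ <S>  input=t v u s $  — expand <S> ::= <D> t <E> s
step 2: stack=$ s <E> t <D>  input=t v u s $  — expand <D> ::= <N>
step 3: stack=$ s <E> t <N>  input=t v u s $  — expand <N> ::= ε
step 4: stack=$ s <E> t  input=t v u s $  — match t
step 5: stack=$ s <E>  input=v u s $  — expand <E> ::= v u
step 6: stack=$ s u v  input=v u s $  — match v
step 7: stack=$ s u  input=u s $  — match u
Stack after step 7: $ s (top = s).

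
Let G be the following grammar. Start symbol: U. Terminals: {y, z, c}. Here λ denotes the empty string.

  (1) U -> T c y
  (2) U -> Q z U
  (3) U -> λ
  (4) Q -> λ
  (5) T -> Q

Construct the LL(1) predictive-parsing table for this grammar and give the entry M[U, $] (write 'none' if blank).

U -> λ

FIRST(Q) = {λ}
FIRST(T) = {λ}  (via Q)
FIRST(U) = {λ, c, z}  (via T c y, Q z U)
FOLLOW(U) includes $ since U is the start symbol.
FOLLOW(U): in U->Q z U, the suffix after U is empty (adds nothing new). Thus FOLLOW(U) = {$}.
For U -> T c y: FIRST(T c y) = {c}, so it goes in M[U, t] for t ∈ {c}.
For U -> Q z U: FIRST(Q z U) = {z}, so it goes in M[U, t] for t ∈ {z}.
For U -> λ: FIRST(λ) = {λ}, so it goes in M[U, t] for t ∈ {}; since λ ∈ FIRST, also for every t ∈ FOLLOW(U) = {$}.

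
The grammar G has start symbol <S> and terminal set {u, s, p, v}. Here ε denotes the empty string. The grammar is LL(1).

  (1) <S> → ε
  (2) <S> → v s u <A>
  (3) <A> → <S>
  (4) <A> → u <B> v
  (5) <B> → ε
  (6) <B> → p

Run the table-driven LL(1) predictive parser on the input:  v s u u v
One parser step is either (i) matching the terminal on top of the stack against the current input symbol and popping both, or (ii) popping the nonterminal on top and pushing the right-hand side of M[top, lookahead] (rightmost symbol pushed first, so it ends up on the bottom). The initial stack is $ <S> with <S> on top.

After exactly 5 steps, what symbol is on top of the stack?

u

step 1: stack=$ <S>  input=v s u u v $  — expand <S> → v s u <A>
step 2: stack=$ <A> u s v  input=v s u u v $  — match v
step 3: stack=$ <A> u s  input=s u u v $  — match s
step 4: stack=$ <A> u  input=u u v $  — match u
step 5: stack=$ <A>  input=u v $  — expand <A> → u <B> v
Stack after step 5: $ v <B> u (top = u).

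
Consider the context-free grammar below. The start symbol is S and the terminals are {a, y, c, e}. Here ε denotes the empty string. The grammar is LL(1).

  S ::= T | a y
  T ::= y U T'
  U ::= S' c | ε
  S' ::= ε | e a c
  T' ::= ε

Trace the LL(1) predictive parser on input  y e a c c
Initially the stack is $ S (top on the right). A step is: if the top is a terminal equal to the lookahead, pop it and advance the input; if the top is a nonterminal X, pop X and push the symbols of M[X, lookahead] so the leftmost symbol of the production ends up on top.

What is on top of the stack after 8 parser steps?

     Stack         Input        Action
  1  $ S           y e a c c $  expand S ::= T
  2  $ T           y e a c c $  expand T ::= y U T'
  3  $ T' U y      y e a c c $  match y
  4  $ T' U        e a c c $    expand U ::= S' c
  5  $ T' c S'     e a c c $    expand S' ::= e a c
  6  $ T' c c a e  e a c c $    match e
  7  $ T' c c a    a c c $      match a
  8  $ T' c c      c c $        match c
Stack after step 8: $ T' c (top = c).

c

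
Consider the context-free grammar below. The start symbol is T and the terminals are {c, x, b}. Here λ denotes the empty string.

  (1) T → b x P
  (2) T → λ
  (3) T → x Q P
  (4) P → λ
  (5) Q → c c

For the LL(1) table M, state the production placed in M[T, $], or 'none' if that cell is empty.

T → λ

FIRST(T) = {λ, b, x}
FIRST(P) = {λ}
FIRST(Q) = {c}
FOLLOW(T) includes $ since T is the start symbol.
FOLLOW(T): T appears on no right-hand side. Thus FOLLOW(T) = {$}.
For T → b x P: FIRST(b x P) = {b}, so it goes in M[T, t] for t ∈ {b}.
For T → λ: FIRST(λ) = {λ}, so it goes in M[T, t] for t ∈ {}; since λ ∈ FIRST, also for every t ∈ FOLLOW(T) = {$}.
For T → x Q P: FIRST(x Q P) = {x}, so it goes in M[T, t] for t ∈ {x}.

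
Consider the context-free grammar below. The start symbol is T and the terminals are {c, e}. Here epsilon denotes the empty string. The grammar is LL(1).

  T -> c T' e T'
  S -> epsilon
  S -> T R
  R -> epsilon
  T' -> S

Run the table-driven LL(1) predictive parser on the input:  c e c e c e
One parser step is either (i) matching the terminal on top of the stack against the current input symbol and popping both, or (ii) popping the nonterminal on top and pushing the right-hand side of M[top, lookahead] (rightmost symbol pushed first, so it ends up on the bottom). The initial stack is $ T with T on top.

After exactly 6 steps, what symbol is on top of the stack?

     Stack        Input          Action
  1  $ T          c e c e c e $  expand T -> c T' e T'
  2  $ T' e T' c  c e c e c e $  match c
  3  $ T' e T'    e c e c e $    expand T' -> S
  4  $ T' e S     e c e c e $    expand S -> epsilon
  5  $ T' e       e c e c e $    match e
  6  $ T'         c e c e $      expand T' -> S
Stack after step 6: $ S (top = S).

S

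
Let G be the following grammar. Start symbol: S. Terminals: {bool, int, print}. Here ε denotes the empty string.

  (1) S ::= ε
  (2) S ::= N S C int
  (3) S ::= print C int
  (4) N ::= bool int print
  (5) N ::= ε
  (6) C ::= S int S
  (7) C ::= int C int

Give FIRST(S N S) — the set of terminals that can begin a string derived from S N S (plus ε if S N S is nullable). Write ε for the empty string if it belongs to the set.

{ε, bool, int, print}

FIRST(N) = {ε, bool}
FIRST(S) = {ε, bool, int, print}  (via N S C int)
FIRST(C) = {bool, int, print}  (via S int S)
FIRST(S N S): take FIRST of each symbol in turn, carrying on past any symbol whose FIRST contains ε; result {ε, bool, int, print}.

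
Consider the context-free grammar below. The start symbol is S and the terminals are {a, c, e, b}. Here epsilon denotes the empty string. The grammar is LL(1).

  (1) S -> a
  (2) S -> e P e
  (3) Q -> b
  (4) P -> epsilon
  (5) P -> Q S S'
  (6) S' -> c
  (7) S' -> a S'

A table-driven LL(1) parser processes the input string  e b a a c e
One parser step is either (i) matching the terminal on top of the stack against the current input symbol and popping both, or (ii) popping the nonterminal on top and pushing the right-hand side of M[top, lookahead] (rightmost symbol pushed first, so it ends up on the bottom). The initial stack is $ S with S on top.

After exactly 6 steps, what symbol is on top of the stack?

step 1: stack=$ S  input=e b a a c e $  — expand S -> e P e
step 2: stack=$ e P e  input=e b a a c e $  — match e
step 3: stack=$ e P  input=b a a c e $  — expand P -> Q S S'
step 4: stack=$ e S' S Q  input=b a a c e $  — expand Q -> b
step 5: stack=$ e S' S b  input=b a a c e $  — match b
step 6: stack=$ e S' S  input=a a c e $  — expand S -> a
Stack after step 6: $ e S' a (top = a).

a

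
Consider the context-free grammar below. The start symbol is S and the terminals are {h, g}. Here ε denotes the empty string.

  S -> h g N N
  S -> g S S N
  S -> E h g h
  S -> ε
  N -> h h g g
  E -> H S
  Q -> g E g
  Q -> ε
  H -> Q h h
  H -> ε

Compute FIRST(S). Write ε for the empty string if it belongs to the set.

FIRST(N): from N->h h g g we get {h}. So FIRST(N) = {h}.
FIRST(Q): from Q->g E g we get {g}; from Q->ε we get {ε}. So FIRST(Q) = {ε, g}.
FIRST(H): from H->Q h h we get {g, h}; from H->ε we get {ε}. So FIRST(H) = {ε, g, h}.
FIRST(S): from S->h g N N we get {h}; from S->g S S N we get {g}; from S->E h g h we get {g, h}; from S->ε we get {ε}. So FIRST(S) = {ε, g, h}.
FIRST(E): from E->H S we get {ε, g, h}. So FIRST(E) = {ε, g, h}.

{ε, g, h}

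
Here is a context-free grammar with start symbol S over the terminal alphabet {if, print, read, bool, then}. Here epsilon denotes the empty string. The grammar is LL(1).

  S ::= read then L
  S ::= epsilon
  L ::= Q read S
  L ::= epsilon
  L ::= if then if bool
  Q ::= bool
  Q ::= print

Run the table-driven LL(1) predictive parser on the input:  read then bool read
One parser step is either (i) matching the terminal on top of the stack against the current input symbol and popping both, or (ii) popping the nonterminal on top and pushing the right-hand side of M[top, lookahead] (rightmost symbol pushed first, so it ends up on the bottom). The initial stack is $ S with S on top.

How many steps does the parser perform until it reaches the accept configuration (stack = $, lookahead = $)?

step 1: stack=$ S  input=read then bool read $  — expand S ::= read then L
step 2: stack=$ L then read  input=read then bool read $  — match read
step 3: stack=$ L then  input=then bool read $  — match then
step 4: stack=$ L  input=bool read $  — expand L ::= Q read S
step 5: stack=$ S read Q  input=bool read $  — expand Q ::= bool
step 6: stack=$ S read bool  input=bool read $  — match bool
step 7: stack=$ S read  input=read $  — match read
step 8: stack=$ S  input=$  — expand S ::= epsilon
Accept reached after 8 steps.

8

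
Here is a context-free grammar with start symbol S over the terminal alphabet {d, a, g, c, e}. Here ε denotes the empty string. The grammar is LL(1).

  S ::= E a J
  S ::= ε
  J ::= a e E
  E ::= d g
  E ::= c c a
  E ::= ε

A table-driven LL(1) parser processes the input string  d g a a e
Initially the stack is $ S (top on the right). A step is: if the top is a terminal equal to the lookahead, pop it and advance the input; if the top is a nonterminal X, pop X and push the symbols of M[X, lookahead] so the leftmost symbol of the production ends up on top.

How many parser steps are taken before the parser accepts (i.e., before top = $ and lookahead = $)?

9

     Stack      Input        Action
  1  $ S        d g a a e $  expand S ::= E a J
  2  $ J a E    d g a a e $  expand E ::= d g
  3  $ J a g d  d g a a e $  match d
  4  $ J a g    g a a e $    match g
  5  $ J a      a a e $      match a
  6  $ J        a e $        expand J ::= a e E
  7  $ E e a    a e $        match a
  8  $ E e      e $          match e
  9  $ E        $            expand E ::= ε
Accept reached after 9 steps.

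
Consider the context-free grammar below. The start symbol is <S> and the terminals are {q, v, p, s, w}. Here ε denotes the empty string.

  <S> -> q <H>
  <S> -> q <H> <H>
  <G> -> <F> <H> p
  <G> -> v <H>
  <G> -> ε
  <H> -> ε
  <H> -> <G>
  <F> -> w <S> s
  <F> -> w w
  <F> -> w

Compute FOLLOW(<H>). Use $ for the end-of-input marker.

{$, p, s, v, w}

FIRST(<S>): from <S>->q <H> we get {q}; from <S>->q <H> <H> we get {q}. So FIRST(<S>) = {q}.
FIRST(<F>): from <F>->w <S> s we get {w}; from <F>->w w we get {w}; from <F>->w we get {w}. So FIRST(<F>) = {w}.
FIRST(<G>): from <G>-><F> <H> p we get {w}; from <G>->v <H> we get {v}; from <G>->ε we get {ε}. So FIRST(<G>) = {ε, v, w}.
FIRST(<H>): from <H>->ε we get {ε}; from <H>-><G> we get {ε, v, w}. So FIRST(<H>) = {ε, v, w}.
FOLLOW(<S>) includes $ since <S> is the start symbol.
FOLLOW(<S>): in <F>->w <S> s, <S> is followed by s with FIRST {s}. Thus FOLLOW(<S>) = {$, s}.
FOLLOW(<F>): in <G>-><F> <H> p, <F> is followed by <H> p with FIRST {p, v, w}. Thus FOLLOW(<F>) = {p, v, w}.
FOLLOW(<G>): in <H>-><G>, the suffix after <G> is empty, so FOLLOW(<G>) ⊇ FOLLOW(<H>) = {$, p, s, v, w}. Thus FOLLOW(<G>) = {$, p, s, v, w}.
FOLLOW(<H>): in <S>->q <H>, the suffix after <H> is empty, so FOLLOW(<H>) ⊇ FOLLOW(<S>) = {$, s}; in <S>->q <H> <H> (occurrence 1), <H> is followed by <H> with FIRST {ε, v, w}; in <S>->q <H> <H> (occurrence 1), the suffix after <H> is nullable, so FOLLOW(<H>) ⊇ FOLLOW(<S>) = {$, s}; in <S>->q <H> <H> (occurrence 2), the suffix after <H> is empty, so FOLLOW(<H>) ⊇ FOLLOW(<S>) = {$, s}; in <G>-><F> <H> p, <H> is followed by p with FIRST {p}; in <G>->v <H>, the suffix after <H> is empty, so FOLLOW(<H>) ⊇ FOLLOW(<G>) = {$, p, s, v, w}. Thus FOLLOW(<H>) = {$, p, s, v, w}.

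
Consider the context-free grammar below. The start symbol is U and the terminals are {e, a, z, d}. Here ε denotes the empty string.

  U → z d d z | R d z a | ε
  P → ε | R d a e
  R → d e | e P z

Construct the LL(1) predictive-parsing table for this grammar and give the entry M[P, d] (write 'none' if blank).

FIRST(R) = {d, e}
FIRST(U) = {ε, d, e, z}  (via R d z a)
FIRST(P) = {ε, d, e}  (via R d a e)
FOLLOW(U) includes $ since U is the start symbol.
FOLLOW(P): in R→e P z, P is followed by z with FIRST {z}. Thus FOLLOW(P) = {z}.
For P → ε: FIRST(ε) = {ε}, so it goes in M[P, t] for t ∈ {}; since ε ∈ FIRST, also for every t ∈ FOLLOW(P) = {z}.
For P → R d a e: FIRST(R d a e) = {d, e}, so it goes in M[P, t] for t ∈ {d, e}.

P → R d a e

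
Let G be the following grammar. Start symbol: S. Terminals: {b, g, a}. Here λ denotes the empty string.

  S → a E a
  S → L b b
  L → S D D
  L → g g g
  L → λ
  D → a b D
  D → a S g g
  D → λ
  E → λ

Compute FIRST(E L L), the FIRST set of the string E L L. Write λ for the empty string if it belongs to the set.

{λ, a, b, g}

FIRST(D) = {λ, a}
FIRST(E) = {λ}
FIRST(S) = {a, b, g}  (via L b b)
FIRST(L) = {λ, a, b, g}  (via S D D)
FIRST(E L L): take FIRST of each symbol in turn, carrying on past any symbol whose FIRST contains λ; result {λ, a, b, g}.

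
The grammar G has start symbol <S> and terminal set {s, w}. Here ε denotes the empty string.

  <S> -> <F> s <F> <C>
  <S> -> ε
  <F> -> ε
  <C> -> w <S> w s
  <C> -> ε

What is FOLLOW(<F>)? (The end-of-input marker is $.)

FIRST(<F>): from <F>->ε we get {ε}. So FIRST(<F>) = {ε}.
FIRST(<C>): from <C>->w <S> w s we get {w}; from <C>->ε we get {ε}. So FIRST(<C>) = {ε, w}.
FIRST(<S>): from <S>-><F> s <F> <C> we get {s}; from <S>->ε we get {ε}. So FIRST(<S>) = {ε, s}.
FOLLOW(<S>) includes $ since <S> is the start symbol.
FOLLOW(<S>): in <C>->w <S> w s, <S> is followed by w s with FIRST {w}. Thus FOLLOW(<S>) = {$, w}.
FOLLOW(<F>): in <S>-><F> s <F> <C> (occurrence 1), <F> is followed by s <F> <C> with FIRST {s}; in <S>-><F> s <F> <C> (occurrence 2), <F> is followed by <C> with FIRST {ε, w}; in <S>-><F> s <F> <C> (occurrence 2), the suffix after <F> is nullable, so FOLLOW(<F>) ⊇ FOLLOW(<S>) = {$, w}. Thus FOLLOW(<F>) = {$, s, w}.
FOLLOW(<C>): in <S>-><F> s <F> <C>, the suffix after <C> is empty, so FOLLOW(<C>) ⊇ FOLLOW(<S>) = {$, w}. Thus FOLLOW(<C>) = {$, w}.

{$, s, w}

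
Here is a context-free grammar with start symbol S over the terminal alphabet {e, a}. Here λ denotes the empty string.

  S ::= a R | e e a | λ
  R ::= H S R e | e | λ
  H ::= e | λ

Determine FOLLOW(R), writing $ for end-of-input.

FIRST(S) = {λ, a, e}
FIRST(H) = {λ, e}
FIRST(R) = {λ, a, e}  (via H S R e)
FOLLOW(S) includes $ since S is the start symbol.
FOLLOW(S): in R::=H S R e, S is followed by R e with FIRST {a, e}. Thus FOLLOW(S) = {$, a, e}.
FOLLOW(R): in S::=a R, the suffix after R is empty, so FOLLOW(R) ⊇ FOLLOW(S) = {$, a, e}; in R::=H S R e, R is followed by e with FIRST {e}. Thus FOLLOW(R) = {$, a, e}.
FOLLOW(H): in R::=H S R e, H is followed by S R e with FIRST {a, e}. Thus FOLLOW(H) = {a, e}.

{$, a, e}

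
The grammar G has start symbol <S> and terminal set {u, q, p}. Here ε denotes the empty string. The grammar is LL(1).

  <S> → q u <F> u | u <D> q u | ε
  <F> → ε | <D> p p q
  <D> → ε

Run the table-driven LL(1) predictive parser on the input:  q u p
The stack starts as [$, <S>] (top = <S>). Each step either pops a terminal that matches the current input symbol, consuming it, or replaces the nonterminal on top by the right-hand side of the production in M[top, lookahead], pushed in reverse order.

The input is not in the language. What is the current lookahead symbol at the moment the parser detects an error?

$

     Stack          Input    Action
  1  $ <S>          q u p $  expand <S> → q u <F> u
  2  $ u <F> u q    q u p $  match q
  3  $ u <F> u      u p $    match u
  4  $ u <F>        p $      expand <F> → <D> p p q
  5  $ u q p p <D>  p $      expand <D> → ε
  6  $ u q p p      p $      match p
  7  $ u q p        $        error: top is terminal p but lookahead is $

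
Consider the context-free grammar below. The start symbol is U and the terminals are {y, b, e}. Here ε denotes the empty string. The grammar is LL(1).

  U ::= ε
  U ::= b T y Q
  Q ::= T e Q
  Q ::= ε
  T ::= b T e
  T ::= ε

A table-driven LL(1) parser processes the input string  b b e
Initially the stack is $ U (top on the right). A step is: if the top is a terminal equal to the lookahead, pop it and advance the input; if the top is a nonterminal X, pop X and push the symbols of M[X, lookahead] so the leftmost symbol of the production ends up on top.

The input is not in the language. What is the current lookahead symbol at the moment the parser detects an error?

step 1: stack=$ U  input=b b e $  — expand U ::= b T y Q
step 2: stack=$ Q y T b  input=b b e $  — match b
step 3: stack=$ Q y T  input=b e $  — expand T ::= b T e
step 4: stack=$ Q y e T b  input=b e $  — match b
step 5: stack=$ Q y e T  input=e $  — expand T ::= ε
step 6: stack=$ Q y e  input=e $  — match e
step 7: stack=$ Q y  input=$  — error: top is terminal y but lookahead is $

$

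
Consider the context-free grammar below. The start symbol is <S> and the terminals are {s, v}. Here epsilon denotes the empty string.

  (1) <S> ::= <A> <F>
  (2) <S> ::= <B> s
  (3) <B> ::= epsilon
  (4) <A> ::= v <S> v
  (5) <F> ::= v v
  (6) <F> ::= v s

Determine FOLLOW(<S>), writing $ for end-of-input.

{$, v}

FIRST(<B>) = {epsilon}
FIRST(<A>) = {v}
FIRST(<F>) = {v}
FIRST(<S>) = {s, v}  (via <A> <F>, <B> s)
FOLLOW(<S>) includes $ since <S> is the start symbol.
FOLLOW(<S>): in <A>::=v <S> v, <S> is followed by v with FIRST {v}. Thus FOLLOW(<S>) = {$, v}.
FOLLOW(<B>): in <S>::=<B> s, <B> is followed by s with FIRST {s}. Thus FOLLOW(<B>) = {s}.
FOLLOW(<A>): in <S>::=<A> <F>, <A> is followed by <F> with FIRST {v}. Thus FOLLOW(<A>) = {v}.
FOLLOW(<F>): in <S>::=<A> <F>, the suffix after <F> is empty, so FOLLOW(<F>) ⊇ FOLLOW(<S>) = {$, v}. Thus FOLLOW(<F>) = {$, v}.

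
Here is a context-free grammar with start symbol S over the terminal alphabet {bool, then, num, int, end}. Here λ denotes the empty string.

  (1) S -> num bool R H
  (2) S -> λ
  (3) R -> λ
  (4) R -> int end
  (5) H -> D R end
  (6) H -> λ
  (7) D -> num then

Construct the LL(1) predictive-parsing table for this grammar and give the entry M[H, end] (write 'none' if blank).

FIRST(S): from S->num bool R H we get {num}; from S->λ we get {λ}. So FIRST(S) = {λ, num}.
FIRST(R): from R->λ we get {λ}; from R->int end we get {int}. So FIRST(R) = {λ, int}.
FIRST(D): from D->num then we get {num}. So FIRST(D) = {num}.
FIRST(H): from H->D R end we get {num}; from H->λ we get {λ}. So FIRST(H) = {λ, num}.
FOLLOW(S) includes $ since S is the start symbol.
FOLLOW(S): S appears on no right-hand side. Thus FOLLOW(S) = {$}.
FOLLOW(H): in S->num bool R H, the suffix after H is empty, so FOLLOW(H) ⊇ FOLLOW(S) = {$}. Thus FOLLOW(H) = {$}.
For H -> D R end: FIRST(D R end) = {num}, so it goes in M[H, t] for t ∈ {num}.
For H -> λ: FIRST(λ) = {λ}, so it goes in M[H, t] for t ∈ {}; since λ ∈ FIRST, also for every t ∈ FOLLOW(H) = {$}.
None of these place a production in M[H, end].

none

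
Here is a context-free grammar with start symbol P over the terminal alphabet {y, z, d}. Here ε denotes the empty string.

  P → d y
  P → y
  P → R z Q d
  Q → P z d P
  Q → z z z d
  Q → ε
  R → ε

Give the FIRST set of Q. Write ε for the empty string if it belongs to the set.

{ε, d, y, z}

FIRST(R): from R→ε we get {ε}. So FIRST(R) = {ε}.
FIRST(P): from P→d y we get {d}; from P→y we get {y}; from P→R z Q d we get {z}. So FIRST(P) = {d, y, z}.
FIRST(Q): from Q→P z d P we get {d, y, z}; from Q→z z z d we get {z}; from Q→ε we get {ε}. So FIRST(Q) = {ε, d, y, z}.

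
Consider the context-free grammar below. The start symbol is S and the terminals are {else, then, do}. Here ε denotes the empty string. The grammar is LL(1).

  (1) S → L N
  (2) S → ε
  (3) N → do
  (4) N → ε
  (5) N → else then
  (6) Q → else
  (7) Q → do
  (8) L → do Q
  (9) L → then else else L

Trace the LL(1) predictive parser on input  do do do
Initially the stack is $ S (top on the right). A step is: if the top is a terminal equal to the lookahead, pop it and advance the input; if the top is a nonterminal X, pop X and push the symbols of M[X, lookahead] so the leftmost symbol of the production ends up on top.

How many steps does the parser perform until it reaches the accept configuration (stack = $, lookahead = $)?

     Stack     Input       Action
  1  $ S       do do do $  expand S → L N
  2  $ N L     do do do $  expand L → do Q
  3  $ N Q do  do do do $  match do
  4  $ N Q     do do $     expand Q → do
  5  $ N do    do do $     match do
  6  $ N       do $        expand N → do
  7  $ do      do $        match do
Accept reached after 7 steps.

7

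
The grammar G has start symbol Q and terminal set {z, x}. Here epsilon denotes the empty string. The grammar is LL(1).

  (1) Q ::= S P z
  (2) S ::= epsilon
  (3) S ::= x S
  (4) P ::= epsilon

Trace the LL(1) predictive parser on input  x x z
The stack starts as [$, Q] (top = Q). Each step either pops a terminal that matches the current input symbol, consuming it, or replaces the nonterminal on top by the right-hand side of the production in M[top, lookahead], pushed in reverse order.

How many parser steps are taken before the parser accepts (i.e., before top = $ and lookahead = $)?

8

     Stack      Input    Action
  1  $ Q        x x z $  expand Q ::= S P z
  2  $ z P S    x x z $  expand S ::= x S
  3  $ z P S x  x x z $  match x
  4  $ z P S    x z $    expand S ::= x S
  5  $ z P S x  x z $    match x
  6  $ z P S    z $      expand S ::= epsilon
  7  $ z P      z $      expand P ::= epsilon
  8  $ z        z $      match z
Accept reached after 8 steps.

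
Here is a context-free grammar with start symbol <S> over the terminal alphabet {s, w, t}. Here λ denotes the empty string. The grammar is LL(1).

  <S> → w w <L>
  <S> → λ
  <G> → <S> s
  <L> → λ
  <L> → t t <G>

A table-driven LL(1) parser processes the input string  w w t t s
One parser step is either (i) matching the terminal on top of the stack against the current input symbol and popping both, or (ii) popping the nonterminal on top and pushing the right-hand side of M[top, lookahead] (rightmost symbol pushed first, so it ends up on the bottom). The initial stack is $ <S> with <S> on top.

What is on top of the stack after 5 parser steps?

t

step 1: stack=$ <S>  input=w w t t s $  — expand <S> → w w <L>
step 2: stack=$ <L> w w  input=w w t t s $  — match w
step 3: stack=$ <L> w  input=w t t s $  — match w
step 4: stack=$ <L>  input=t t s $  — expand <L> → t t <G>
step 5: stack=$ <G> t t  input=t t s $  — match t
Stack after step 5: $ <G> t (top = t).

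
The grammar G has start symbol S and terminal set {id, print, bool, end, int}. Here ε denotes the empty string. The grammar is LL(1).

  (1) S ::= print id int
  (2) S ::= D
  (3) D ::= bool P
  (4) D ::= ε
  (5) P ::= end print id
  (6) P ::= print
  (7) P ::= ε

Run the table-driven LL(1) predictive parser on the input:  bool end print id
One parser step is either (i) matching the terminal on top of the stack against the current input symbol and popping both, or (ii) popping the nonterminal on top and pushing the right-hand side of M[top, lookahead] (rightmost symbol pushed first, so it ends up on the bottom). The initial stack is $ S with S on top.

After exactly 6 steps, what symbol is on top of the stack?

id

     Stack           Input                Action
  1  $ S             bool end print id $  expand S ::= D
  2  $ D             bool end print id $  expand D ::= bool P
  3  $ P bool        bool end print id $  match bool
  4  $ P             end print id $       expand P ::= end print id
  5  $ id print end  end print id $       match end
  6  $ id print      print id $           match print
Stack after step 6: $ id (top = id).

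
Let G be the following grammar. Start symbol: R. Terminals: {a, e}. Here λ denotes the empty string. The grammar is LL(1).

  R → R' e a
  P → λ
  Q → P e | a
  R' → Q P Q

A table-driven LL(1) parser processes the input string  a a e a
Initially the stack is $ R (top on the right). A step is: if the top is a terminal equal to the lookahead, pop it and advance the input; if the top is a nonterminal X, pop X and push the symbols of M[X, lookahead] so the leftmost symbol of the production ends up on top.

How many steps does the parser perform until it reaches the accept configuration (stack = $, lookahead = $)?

9

step 1: stack=$ R  input=a a e a $  — expand R → R' e a
step 2: stack=$ a e R'  input=a a e a $  — expand R' → Q P Q
step 3: stack=$ a e Q P Q  input=a a e a $  — expand Q → a
step 4: stack=$ a e Q P a  input=a a e a $  — match a
step 5: stack=$ a e Q P  input=a e a $  — expand P → λ
step 6: stack=$ a e Q  input=a e a $  — expand Q → a
step 7: stack=$ a e a  input=a e a $  — match a
step 8: stack=$ a e  input=e a $  — match e
step 9: stack=$ a  input=a $  — match a
Accept reached after 9 steps.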